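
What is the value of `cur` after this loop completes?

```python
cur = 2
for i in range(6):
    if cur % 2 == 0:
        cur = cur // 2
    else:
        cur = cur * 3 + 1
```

Collatz-style transformation from 2
`cur` takes the values: 2 → 1 → 4 → 2 → 1 → 4 → 2

Answer: 2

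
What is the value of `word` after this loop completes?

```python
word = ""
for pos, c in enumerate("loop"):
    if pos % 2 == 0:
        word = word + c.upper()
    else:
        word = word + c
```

Uppercase even positions in 'loop'
`word` takes the values: "" → "L" → "Lo" → "LoO" → "LoOp"

Answer: "LoOp"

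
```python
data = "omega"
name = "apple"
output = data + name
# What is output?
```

Trace:
`data = "omega"` → data = 'omega'
`name = "apple"` → name = 'apple'
`output = data + name` → output = 'omegaapple'
So output = 'omegaapple'

Answer: 'omegaapple'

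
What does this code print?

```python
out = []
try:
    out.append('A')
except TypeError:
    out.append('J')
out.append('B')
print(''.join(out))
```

Execution trace: 'A' (try body, no exception) → 'B' (after the try/except). Output: AB

Answer: AB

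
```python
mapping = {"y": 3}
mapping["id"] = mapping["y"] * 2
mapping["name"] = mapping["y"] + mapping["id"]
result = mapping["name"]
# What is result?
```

Trace:
`mapping = {"y": 3}` → mapping = {'y': 3}
`mapping["id"] = mapping["y"] * 2` → mapping = {'y': 3, 'id': 6}
`mapping["name"] = mapping["y"] + mapping["id"]` → mapping = {'y': 3, 'id': 6, 'name': 9}
`result = mapping["name"]` → result = 9
So result = 9

Answer: 9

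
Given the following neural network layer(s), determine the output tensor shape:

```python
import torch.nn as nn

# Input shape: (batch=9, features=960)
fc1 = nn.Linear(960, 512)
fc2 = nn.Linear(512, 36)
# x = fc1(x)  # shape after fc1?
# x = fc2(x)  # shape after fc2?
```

Input: (9, 960) -> after fc1: (9, 512) -> Output: (9, 36)

Answer: (9, 36)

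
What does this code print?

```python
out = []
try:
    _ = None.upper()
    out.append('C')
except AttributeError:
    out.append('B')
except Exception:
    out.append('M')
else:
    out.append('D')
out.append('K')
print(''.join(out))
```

Execution trace: 'B' (except AttributeError) → 'K' (after the try/except). Output: BK

Answer: BK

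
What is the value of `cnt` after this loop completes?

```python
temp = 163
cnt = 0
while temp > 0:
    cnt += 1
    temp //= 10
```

Count digits by repeated division by 10
`cnt` takes the values: 0 → 1 → 2 → 3

Answer: 3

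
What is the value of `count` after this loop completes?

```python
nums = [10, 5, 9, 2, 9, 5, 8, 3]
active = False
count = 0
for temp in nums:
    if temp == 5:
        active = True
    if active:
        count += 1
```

Count elements after first 5 in [10, 5, 9, 2, 9, 5, 8, 3]
`count` takes the values: 0 → 1 → 2 → 3 → 4 → 5 → 6 → 7

Answer: 7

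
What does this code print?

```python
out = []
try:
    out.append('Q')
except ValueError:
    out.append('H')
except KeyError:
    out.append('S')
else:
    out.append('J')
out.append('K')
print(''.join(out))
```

Execution trace: 'Q' (try body, no exception) → 'J' (else) → 'K' (after the try/except). Output: QJK

Answer: QJK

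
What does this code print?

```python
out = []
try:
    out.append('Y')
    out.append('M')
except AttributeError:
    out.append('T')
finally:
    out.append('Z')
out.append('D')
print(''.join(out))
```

Execution trace: 'Y' (try body) → 'M' (try body, no exception) → 'Z' (finally) → 'D' (after the try/except). Output: YMZD

Answer: YMZD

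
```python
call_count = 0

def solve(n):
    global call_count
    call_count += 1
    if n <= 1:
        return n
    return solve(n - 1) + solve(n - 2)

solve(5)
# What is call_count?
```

Calls(n) = 1 + Calls(n-1) + Calls(n-2); Calls(0)=Calls(1)=1. For n=5 this gives 15.

Answer: 15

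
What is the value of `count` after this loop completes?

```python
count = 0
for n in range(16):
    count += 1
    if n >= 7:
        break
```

Loop breaks when n reaches 7, count is 8
`count` takes the values: 0 → 1 → 2 → 3 → 4 → 5 → 6 → 7 → 8

Answer: 8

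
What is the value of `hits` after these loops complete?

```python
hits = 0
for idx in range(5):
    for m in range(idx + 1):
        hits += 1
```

Triangle: 1 + 2 + ... + 5
`hits` takes the values: 0 → 1 → 2 → 3 → 4 → 5 → 6 → 7 → 8 → 9 → 10 → 11 → 12 → 13 → 14 → 15

Answer: 15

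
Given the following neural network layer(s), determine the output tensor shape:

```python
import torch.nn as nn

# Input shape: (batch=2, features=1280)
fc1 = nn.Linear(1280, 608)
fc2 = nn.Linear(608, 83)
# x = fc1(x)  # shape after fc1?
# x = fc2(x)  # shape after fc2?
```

Input: (2, 1280) -> after fc1: (2, 608) -> Output: (2, 83)

Answer: (2, 83)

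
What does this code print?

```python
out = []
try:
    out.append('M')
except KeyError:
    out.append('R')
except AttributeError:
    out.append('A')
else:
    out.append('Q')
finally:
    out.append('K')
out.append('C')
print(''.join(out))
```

Execution trace: 'M' (try body, no exception) → 'Q' (else) → 'K' (finally) → 'C' (after the try/except). Output: MQKC

Answer: MQKC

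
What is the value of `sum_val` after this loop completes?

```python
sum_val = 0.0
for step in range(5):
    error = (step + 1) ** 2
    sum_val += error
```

Sum of squared losses 1² + 2² + ... + 5²
`sum_val` takes the values: 0.0 → 1.0 → 5.0 → 14.0 → 30.0 → 55.0

Answer: 55.0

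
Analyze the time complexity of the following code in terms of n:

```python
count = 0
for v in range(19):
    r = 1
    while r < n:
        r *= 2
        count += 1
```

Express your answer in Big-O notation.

Each loop level contributes: 1 × log n. Multiplying the contributions gives O(log n).

Answer: O(log n)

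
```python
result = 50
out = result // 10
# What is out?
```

Trace:
`result = 50` → result = 50
`out = result // 10` → out = 5
So out = 5

Answer: 5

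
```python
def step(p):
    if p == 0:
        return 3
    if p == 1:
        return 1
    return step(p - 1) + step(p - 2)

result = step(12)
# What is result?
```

Build up from base cases: step(0)=3, step(1)=1, step(2)=4, step(3)=5, step(4)=9, step(5)=14, step(6)=23, ..., step(12)=411

Answer: 411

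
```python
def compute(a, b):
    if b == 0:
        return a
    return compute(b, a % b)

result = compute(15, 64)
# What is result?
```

compute(15, 64) -> compute(64, 15) -> compute(15, 4) -> compute(4, 3) -> compute(3, 1) -> compute(1, 0) -> 1

Answer: 1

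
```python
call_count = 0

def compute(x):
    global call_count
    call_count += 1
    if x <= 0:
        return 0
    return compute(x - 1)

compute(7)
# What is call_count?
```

Linear recursion stepping by 1: 8 calls from x=7 down to ≤0.

Answer: 8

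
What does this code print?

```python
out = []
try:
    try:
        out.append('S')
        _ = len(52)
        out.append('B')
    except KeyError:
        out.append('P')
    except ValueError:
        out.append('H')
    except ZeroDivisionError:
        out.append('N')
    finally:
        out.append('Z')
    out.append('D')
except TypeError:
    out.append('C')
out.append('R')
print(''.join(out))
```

Execution trace: 'S' (inner try body) → 'Z' (inner finally) → 'C' (except TypeError) → 'R' (after the try/except). Output: SZCR

Answer: SZCR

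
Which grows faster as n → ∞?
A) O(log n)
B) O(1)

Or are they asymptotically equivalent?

O(log n) vs O(1): Higher order terms dominate.

Answer: A) O(log n) grows faster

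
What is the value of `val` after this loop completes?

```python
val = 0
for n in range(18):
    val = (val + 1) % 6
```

Increment mod 6, 18 times = 0
`val` takes the values: 0 → 1 → 2 → 3 → 4 → 5 → 0 → 1 → 2 → 3 → 4 → 5 → 0 → 1 → 2 → 3 → 4 → 5 → 0

Answer: 0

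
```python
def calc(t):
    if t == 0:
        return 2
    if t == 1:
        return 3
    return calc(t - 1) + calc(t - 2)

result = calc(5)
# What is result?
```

Build up from base cases: calc(0)=2, calc(1)=3, calc(2)=5, calc(3)=8, calc(4)=13, calc(5)=21

Answer: 21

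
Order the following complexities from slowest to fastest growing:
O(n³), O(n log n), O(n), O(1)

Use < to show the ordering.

Ordered by growth rate: O(1) < O(n) < O(n log n) < O(n³)

Answer: O(1) < O(n) < O(n log n) < O(n³)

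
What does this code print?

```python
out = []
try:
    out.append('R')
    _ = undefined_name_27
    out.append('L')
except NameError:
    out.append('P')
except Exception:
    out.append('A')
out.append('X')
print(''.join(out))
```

Execution trace: 'R' (try body) → 'P' (except NameError) → 'X' (after the try/except). Output: RPX

Answer: RPX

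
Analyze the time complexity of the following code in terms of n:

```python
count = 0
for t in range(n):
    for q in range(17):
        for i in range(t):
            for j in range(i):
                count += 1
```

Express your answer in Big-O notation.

Each loop level contributes: n × 1 × n × n. Multiplying the contributions gives O(n^3).

Answer: O(n^3)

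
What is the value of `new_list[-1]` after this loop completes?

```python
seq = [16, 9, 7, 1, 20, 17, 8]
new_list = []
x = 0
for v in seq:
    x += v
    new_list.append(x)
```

Cumulative sum ends at 78
`new_list` takes the values: [] → [16] → [16, 25] → [16, 25, 32] → [16, 25, 32, 33] → [16, 25, 32, 33, 53] → [16, 25, 32, 33, 53, 70] → [16, 25, 32, 33, 53, 70, 78]
So `new_list[-1]` = 78

Answer: 78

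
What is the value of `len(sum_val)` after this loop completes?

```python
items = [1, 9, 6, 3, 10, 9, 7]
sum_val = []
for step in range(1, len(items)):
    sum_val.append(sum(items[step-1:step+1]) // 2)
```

Number of 2-element averages
`sum_val` takes the values: [] → [5] → [5, 7] → [5, 7, 4] → [5, 7, 4, 6] → [5, 7, 4, 6, 9] → [5, 7, 4, 6, 9, 8]
So `len(sum_val)` = 6

Answer: 6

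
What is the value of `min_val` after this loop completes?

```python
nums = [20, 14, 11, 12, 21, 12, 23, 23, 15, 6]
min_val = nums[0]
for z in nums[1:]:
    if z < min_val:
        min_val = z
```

Minimum of [20, 14, 11, 12, 21, 12, 23, 23, 15, 6]
`min_val` takes the values: 20 → 14 → 11 → 6

Answer: 6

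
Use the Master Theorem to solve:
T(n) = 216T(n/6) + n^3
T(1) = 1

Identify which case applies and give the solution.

a=216, b=6, f(n)=n^3. log_6(216) = 3. Since c=3 = 3, Case 2 applies: T(n) = Θ(n^log_b(a) · log n) = O(n^3 log n).

Answer: O(n^3 log n) - Case 2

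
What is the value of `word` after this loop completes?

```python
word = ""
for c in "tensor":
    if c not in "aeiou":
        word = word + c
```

Remove vowels from 'tensor'
`word` takes the values: "" → "t" → "tn" → "tns" → "tnsr"

Answer: "tnsr"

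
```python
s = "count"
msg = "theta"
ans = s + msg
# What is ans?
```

Trace:
`s = "count"` → s = 'count'
`msg = "theta"` → msg = 'theta'
`ans = s + msg` → ans = 'counttheta'
So ans = 'counttheta'

Answer: 'counttheta'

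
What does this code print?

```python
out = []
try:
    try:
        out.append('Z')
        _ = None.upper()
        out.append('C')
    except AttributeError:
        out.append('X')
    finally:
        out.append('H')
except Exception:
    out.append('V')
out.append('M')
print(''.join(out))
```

Execution trace: 'Z' (inner try body) → 'X' (inner except AttributeError) → 'H' (inner finally) → 'M' (after the try/except). Output: ZXHM

Answer: ZXHM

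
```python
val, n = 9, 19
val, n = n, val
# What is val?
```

Trace:
`val, n = 9, 19` → val = 9; n = 19
`val, n = n, val` → val = 19; n = 9
So val = 19

Answer: 19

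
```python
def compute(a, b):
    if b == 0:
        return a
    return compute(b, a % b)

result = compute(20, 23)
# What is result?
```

compute(20, 23) -> compute(23, 20) -> compute(20, 3) -> compute(3, 2) -> compute(2, 1) -> compute(1, 0) -> 1

Answer: 1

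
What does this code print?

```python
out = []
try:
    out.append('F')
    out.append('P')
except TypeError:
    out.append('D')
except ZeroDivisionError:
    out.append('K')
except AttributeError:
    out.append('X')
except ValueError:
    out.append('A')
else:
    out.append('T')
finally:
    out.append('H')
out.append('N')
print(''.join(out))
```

Execution trace: 'F' (try body) → 'P' (try body, no exception) → 'T' (else) → 'H' (finally) → 'N' (after the try/except). Output: FPTHN

Answer: FPTHN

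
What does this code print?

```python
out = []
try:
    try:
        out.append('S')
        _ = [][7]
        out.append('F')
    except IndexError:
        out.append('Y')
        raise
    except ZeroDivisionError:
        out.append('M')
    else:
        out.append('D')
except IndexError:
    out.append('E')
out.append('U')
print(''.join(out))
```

Execution trace: 'S' (try body) → 'Y' (except IndexError) → 'E' (outer except IndexError) → 'U' (after the try/except). Output: SYEU

Answer: SYEU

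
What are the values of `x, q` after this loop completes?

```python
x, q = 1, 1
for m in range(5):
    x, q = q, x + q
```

Fibonacci: after 5 iterations
`x, q` takes the values: (1, 1) → (1, 2) → (2, 3) → (3, 5) → (5, 8) → (8, 13)

Answer: 8, 13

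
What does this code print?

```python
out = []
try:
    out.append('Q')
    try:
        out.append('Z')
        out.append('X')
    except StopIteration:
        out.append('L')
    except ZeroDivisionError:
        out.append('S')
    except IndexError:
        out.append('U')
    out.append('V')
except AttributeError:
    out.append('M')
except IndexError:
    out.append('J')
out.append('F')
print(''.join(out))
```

Execution trace: 'Q' (try body) → 'Z' (inner try body) → 'X' (inner try body, no exception) → 'V' (try body, no exception) → 'F' (after the try/except). Output: QZXVF

Answer: QZXVF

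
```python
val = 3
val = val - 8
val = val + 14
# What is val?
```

Trace:
`val = 3` → val = 3
`val = val - 8` → val = -5
`val = val + 14` → val = 9
So val = 9

Answer: 9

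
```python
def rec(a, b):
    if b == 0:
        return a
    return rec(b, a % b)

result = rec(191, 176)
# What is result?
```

rec(191, 176) -> rec(176, 15) -> rec(15, 11) -> rec(11, 4) -> rec(4, 3) -> rec(3, 1) -> rec(1, 0) -> 1

Answer: 1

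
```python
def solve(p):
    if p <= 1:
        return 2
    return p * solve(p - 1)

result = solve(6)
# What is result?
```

solve(6) = 6 * 5 * 4 * 3 * 2 * 2 = 1440

Answer: 1440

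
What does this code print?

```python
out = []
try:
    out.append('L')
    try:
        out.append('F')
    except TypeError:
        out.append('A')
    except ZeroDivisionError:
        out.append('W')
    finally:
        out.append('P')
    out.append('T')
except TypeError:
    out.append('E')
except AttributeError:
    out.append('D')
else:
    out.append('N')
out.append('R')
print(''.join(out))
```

Execution trace: 'L' (try body) → 'F' (inner try body, no exception) → 'P' (inner finally) → 'T' (try body, no exception) → 'N' (else) → 'R' (after the try/except). Output: LFPTNR

Answer: LFPTNR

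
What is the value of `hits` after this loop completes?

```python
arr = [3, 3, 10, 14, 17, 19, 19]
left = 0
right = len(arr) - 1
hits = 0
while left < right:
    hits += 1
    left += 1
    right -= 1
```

Iterations until pointers meet (list length 7)
`hits` takes the values: 0 → 1 → 2 → 3

Answer: 3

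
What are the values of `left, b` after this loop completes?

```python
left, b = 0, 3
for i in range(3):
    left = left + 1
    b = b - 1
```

left goes 0→3, b goes 3→0
`left, b` takes the values: (0, 3) → (1, 3) → (1, 2) → (2, 2) → (2, 1) → (3, 1) → (3, 0)

Answer: 3, 0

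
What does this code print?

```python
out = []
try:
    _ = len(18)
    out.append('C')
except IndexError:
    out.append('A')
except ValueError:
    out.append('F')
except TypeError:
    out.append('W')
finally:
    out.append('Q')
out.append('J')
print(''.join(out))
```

Execution trace: 'W' (except TypeError) → 'Q' (finally) → 'J' (after the try/except). Output: WQJ

Answer: WQJ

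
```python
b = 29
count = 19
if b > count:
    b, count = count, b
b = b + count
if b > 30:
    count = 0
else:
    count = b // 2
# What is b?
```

Trace:
`b = 29` → b = 29
`count = 19` → count = 19
`if b > count: ...` → b > count is True → b = 19; count = 29
`b = b + count` → b = 48
`if b > 30: ...` → b > 30 is True → count = 0
So b = 48

Answer: 48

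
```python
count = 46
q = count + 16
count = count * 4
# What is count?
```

Trace:
`count = 46` → count = 46
`q = count + 16` → q = 62
`count = count * 4` → count = 184
So count = 184

Answer: 184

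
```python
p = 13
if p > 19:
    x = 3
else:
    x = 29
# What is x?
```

Trace:
`p = 13` → p = 13
`if p > 19: ...` → p > 19 is False, take else branch → x = 29
So x = 29

Answer: 29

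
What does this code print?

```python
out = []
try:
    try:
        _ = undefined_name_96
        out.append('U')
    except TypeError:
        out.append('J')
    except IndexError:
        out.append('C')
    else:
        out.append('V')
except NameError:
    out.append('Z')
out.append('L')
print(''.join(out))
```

Execution trace: 'Z' (outer except NameError) → 'L' (after the try/except). Output: ZL

Answer: ZL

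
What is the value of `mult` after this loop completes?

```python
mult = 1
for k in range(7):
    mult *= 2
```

2^7 = 128
`mult` takes the values: 1 → 2 → 4 → 8 → 16 → 32 → 64 → 128

Answer: 128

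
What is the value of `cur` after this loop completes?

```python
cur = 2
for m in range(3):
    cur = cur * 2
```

Multiply by 2, 3 times: 2 * 2^3 = 16
`cur` takes the values: 2 → 4 → 8 → 16

Answer: 16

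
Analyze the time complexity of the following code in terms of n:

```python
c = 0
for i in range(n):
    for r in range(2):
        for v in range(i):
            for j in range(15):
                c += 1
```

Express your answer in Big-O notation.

Each loop level contributes: n × 1 × n × 1. Multiplying the contributions gives O(n^2).

Answer: O(n^2)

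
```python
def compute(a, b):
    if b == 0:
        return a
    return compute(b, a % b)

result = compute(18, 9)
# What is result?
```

compute(18, 9) -> compute(9, 0) -> 9

Answer: 9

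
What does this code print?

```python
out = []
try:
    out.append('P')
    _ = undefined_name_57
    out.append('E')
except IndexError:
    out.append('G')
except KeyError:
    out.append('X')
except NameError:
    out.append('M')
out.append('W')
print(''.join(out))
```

Execution trace: 'P' (try body) → 'M' (except NameError) → 'W' (after the try/except). Output: PMW

Answer: PMW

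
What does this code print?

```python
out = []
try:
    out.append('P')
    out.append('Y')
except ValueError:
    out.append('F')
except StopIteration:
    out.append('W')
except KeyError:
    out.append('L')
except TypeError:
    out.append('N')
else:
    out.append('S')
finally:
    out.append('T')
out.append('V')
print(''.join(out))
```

Execution trace: 'P' (try body) → 'Y' (try body, no exception) → 'S' (else) → 'T' (finally) → 'V' (after the try/except). Output: PYSTV

Answer: PYSTV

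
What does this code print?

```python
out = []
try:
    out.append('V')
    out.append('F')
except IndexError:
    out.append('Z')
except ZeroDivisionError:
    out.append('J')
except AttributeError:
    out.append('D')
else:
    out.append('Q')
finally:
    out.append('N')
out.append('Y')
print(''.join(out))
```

Execution trace: 'V' (try body) → 'F' (try body, no exception) → 'Q' (else) → 'N' (finally) → 'Y' (after the try/except). Output: VFQNY

Answer: VFQNY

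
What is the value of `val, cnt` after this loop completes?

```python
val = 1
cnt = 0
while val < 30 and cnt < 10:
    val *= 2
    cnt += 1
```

Double until >= 30 or 10 iterations
`val, cnt` takes the values: (1, 0) → (2, 0) → (2, 1) → (4, 1) → (4, 2) → (8, 2) → (8, 3) → (16, 3) → (16, 4) → (32, 4) → (32, 5)

Answer: 32, 5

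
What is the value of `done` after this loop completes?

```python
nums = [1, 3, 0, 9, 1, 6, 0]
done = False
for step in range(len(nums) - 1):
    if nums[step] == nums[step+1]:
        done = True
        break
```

Check consecutive duplicates in [1, 3, 0, 9, 1, 6, 0]
`done` takes the values: False

Answer: False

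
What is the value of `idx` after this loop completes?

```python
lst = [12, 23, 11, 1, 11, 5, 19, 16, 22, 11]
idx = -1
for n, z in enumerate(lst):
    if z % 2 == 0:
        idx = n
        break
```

First even number index in [12, 23, 11, 1, 11, 5, 19, 16, 22, 11]
`idx` takes the values: -1 → 0

Answer: 0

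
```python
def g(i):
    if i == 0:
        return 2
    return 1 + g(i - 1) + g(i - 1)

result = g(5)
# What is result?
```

g(i) = 1 + 2·g(i-1), g(0)=2. Closed form: (2+1)·2^5 - 1 = 95.

Answer: 95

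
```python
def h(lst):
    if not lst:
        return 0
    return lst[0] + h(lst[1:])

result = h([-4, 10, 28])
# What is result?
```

(-4) + 10 + 28 + 0 = 34

Answer: 34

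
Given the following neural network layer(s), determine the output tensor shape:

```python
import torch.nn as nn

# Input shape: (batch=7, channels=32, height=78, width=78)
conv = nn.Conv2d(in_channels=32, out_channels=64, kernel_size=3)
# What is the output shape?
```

Input: (7, 32, 78, 78) -> Output: (7, 64, 76, 76)

Answer: (7, 64, 76, 76)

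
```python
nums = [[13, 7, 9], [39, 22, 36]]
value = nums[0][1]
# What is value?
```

Trace:
`nums = [[13, 7, 9], [39, 22, 36]]` → nums = [[13, 7, 9], [39, 22, 36]]
`value = nums[0][1]` → value = 7
So value = 7

Answer: 7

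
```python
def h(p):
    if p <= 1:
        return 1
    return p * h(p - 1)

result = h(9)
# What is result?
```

h(9) = 9 * 8 * 7 * 6 * 5 * 4 * 3 * 2 * 1 = 362880

Answer: 362880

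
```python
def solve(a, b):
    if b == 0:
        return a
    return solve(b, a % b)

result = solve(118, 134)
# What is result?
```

solve(118, 134) -> solve(134, 118) -> solve(118, 16) -> solve(16, 6) -> solve(6, 4) -> solve(4, 2) -> solve(2, 0) -> 2

Answer: 2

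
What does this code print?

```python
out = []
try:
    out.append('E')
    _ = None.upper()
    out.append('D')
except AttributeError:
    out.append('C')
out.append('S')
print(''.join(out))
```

Execution trace: 'E' (try body) → 'C' (except AttributeError) → 'S' (after the try/except). Output: ECS

Answer: ECS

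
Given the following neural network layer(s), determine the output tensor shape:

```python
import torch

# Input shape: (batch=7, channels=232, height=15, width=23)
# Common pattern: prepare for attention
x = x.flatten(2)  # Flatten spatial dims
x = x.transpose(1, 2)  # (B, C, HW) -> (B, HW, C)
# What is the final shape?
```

Input: (7, 232, 15, 23) -> after flatten(2): (7, 232, 345) -> Output: (7, 345, 232)

Answer: (7, 345, 232)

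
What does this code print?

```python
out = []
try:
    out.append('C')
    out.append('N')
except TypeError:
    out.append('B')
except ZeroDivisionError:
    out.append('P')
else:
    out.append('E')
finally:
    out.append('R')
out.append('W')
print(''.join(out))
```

Execution trace: 'C' (try body) → 'N' (try body, no exception) → 'E' (else) → 'R' (finally) → 'W' (after the try/except). Output: CNERW

Answer: CNERW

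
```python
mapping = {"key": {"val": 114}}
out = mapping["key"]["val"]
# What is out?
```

Trace:
`mapping = {"key": {"val": 114}}` → mapping = {'key': {'val': 114}}
`out = mapping["key"]["val"]` → out = 114
So out = 114

Answer: 114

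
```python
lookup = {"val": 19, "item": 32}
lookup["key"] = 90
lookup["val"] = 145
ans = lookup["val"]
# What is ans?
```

Trace:
`lookup = {"val": 19, "item": 32}` → lookup = {'val': 19, 'item': 32}
`lookup["key"] = 90` → lookup = {'val': 19, 'item': 32, 'key': 90}
`lookup["val"] = 145` → lookup = {'val': 145, 'item': 32, 'key': 90}
`ans = lookup["val"]` → ans = 145
So ans = 145

Answer: 145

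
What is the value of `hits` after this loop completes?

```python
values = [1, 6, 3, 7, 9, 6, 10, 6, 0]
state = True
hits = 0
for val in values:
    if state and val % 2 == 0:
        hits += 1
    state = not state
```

Count even values at even positions
`hits` takes the values: 0 → 1 → 2

Answer: 2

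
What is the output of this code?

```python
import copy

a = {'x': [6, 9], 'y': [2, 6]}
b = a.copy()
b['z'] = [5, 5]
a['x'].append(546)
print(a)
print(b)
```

Key concept: shallow copy of dict with mutable values.
Step by step:
`a = {'x': [6, 9], 'y': [2, 6]}` → a = {'x': [6, 9], 'y': [2, 6]}
`b = a.copy()` → b = {'x': [6, 9], 'y': [2, 6]}
`b['z'] = [5, 5]` → b = {'x': [6, 9], 'y': [2, 6], 'z': [5, 5]}
`a['x'].append(546)` → a = {'x': [6, 9, 546], 'y': [2, 6]}; b = {'x': [6, 9, 546], 'y': [2, 6], 'z': [5, 5]}
`print(a)` → prints {'x': [6, 9, 546], 'y': [2, 6]}
`print(b)` → prints {'x': [6, 9, 546], 'y': [2, 6], 'z': [5, 5]}

Answer:
{'x': [6, 9, 546], 'y': [2, 6]}
{'x': [6, 9, 546], 'y': [2, 6], 'z': [5, 5]}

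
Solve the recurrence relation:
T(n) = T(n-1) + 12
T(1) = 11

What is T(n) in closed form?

Unrolling: T(n) = T(1) + 12·(n-1) = 11 + 12(n-1) = 12n - 1.

Answer: T(n) = 12n - 1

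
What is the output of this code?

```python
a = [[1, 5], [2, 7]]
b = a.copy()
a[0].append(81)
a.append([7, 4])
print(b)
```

Key concept: shallow copy with nested lists.
Step by step:
`a = [[1, 5], [2, 7]]` → a = [[1, 5], [2, 7]]
`b = a.copy()` → b = [[1, 5], [2, 7]]
`a[0].append(81)` → a = [[1, 5, 81], [2, 7]]; b = [[1, 5, 81], [2, 7]]
`a.append([7, 4])` → a = [[1, 5, 81], [2, 7], [7, 4]]
`print(b)` → prints [[1, 5, 81], [2, 7]]

Answer: [[1, 5, 81], [2, 7]]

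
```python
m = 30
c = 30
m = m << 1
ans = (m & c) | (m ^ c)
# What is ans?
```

Trace:
`m = 30` → m = 30
`c = 30` → c = 30
`m = m << 1` → m = 60
`ans = (m & c) | (m ^ c)` → ans = 62
So ans = 62

Answer: 62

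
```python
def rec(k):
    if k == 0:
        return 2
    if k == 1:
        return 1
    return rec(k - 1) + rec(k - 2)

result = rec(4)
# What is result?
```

Build up from base cases: rec(0)=2, rec(1)=1, rec(2)=3, rec(3)=4, rec(4)=7

Answer: 7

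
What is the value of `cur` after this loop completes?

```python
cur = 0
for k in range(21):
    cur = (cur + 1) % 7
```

Increment mod 7, 21 times = 0
`cur` takes the values: 0 → 1 → 2 → 3 → 4 → 5 → 6 → 0 → 1 → 2 → 3 → 4 → 5 → 6 → 0 → 1 → 2 → 3 → 4 → 5 → 6 → 0

Answer: 0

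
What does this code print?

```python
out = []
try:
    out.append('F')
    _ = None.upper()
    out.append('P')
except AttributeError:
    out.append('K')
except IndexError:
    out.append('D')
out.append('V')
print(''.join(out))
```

Execution trace: 'F' (try body) → 'K' (except AttributeError) → 'V' (after the try/except). Output: FKV

Answer: FKV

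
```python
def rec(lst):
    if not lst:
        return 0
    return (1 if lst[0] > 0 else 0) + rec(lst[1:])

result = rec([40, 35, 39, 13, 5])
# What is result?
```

Count of positive elements in [40, 35, 39, 13, 5] = 5

Answer: 5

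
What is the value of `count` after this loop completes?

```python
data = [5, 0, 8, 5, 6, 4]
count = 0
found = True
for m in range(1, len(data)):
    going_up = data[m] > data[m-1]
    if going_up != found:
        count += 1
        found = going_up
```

Count direction changes in [5, 0, 8, 5, 6, 4]
`count` takes the values: 0 → 1 → 2 → 3 → 4 → 5

Answer: 5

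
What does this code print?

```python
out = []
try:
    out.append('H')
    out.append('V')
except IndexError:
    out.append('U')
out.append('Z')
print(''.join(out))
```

Execution trace: 'H' (try body) → 'V' (try body, no exception) → 'Z' (after the try/except). Output: HVZ

Answer: HVZ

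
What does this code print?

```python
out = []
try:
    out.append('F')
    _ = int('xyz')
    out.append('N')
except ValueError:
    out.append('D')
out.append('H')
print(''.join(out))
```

Execution trace: 'F' (try body) → 'D' (except ValueError) → 'H' (after the try/except). Output: FDH

Answer: FDH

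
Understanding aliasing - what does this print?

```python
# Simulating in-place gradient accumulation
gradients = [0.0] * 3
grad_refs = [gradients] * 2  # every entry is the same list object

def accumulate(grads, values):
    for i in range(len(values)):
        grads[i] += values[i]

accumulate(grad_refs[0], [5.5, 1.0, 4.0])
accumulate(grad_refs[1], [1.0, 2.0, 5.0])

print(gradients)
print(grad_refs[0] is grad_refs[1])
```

Key concept: gradient accumulation aliasing.
Step by step:
`gradients = [0.0] * 3` → gradients = [0.0, 0.0, 0.0]
`grad_refs = [gradients] * 2` → grad_refs = [[0.0, 0.0, 0.0], [0.0, 0.0, 0.0]]
`accumulate(grad_refs[0], [5.5, 1.0, 4.0])` → gradients = [5.5, 1.0, 4.0]; grad_refs = [[5.5, 1.0, 4.0], [5.5, 1.0, 4.0]]
`accumulate(grad_refs[1], [1.0, 2.0, 5.0])` → gradients = [6.5, 3.0, 9.0]; grad_refs = [[6.5, 3.0, 9.0], [6.5, 3.0, 9.0]]
`print(gradients)` → prints [6.5, 3.0, 9.0]
`print(grad_refs[0] is grad_refs[1])` → prints True

Answer:
[6.5, 3.0, 9.0]
True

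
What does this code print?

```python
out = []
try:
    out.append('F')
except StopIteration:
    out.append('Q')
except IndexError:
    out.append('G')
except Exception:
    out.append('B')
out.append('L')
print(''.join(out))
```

Execution trace: 'F' (try body, no exception) → 'L' (after the try/except). Output: FL

Answer: FL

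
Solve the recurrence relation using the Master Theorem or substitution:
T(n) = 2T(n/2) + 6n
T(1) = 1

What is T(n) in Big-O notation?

By Master Theorem: a=2, b=2, f(n)=6n. Since log_2(2) = 1 and f(n) = Θ(n^1), Case 2 applies. T(n) = O(n log n).

Answer: O(n log n)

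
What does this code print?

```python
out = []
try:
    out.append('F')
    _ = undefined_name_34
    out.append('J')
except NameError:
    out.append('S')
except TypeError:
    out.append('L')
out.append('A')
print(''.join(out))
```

Execution trace: 'F' (try body) → 'S' (except NameError) → 'A' (after the try/except). Output: FSA

Answer: FSA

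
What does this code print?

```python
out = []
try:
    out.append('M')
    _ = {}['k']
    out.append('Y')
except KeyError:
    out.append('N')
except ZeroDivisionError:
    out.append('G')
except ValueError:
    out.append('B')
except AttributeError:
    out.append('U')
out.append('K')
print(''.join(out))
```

Execution trace: 'M' (try body) → 'N' (except KeyError) → 'K' (after the try/except). Output: MNK

Answer: MNK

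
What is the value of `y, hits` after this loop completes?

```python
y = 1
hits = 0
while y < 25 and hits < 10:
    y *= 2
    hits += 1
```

Double until >= 25 or 10 iterations
`y, hits` takes the values: (1, 0) → (2, 0) → (2, 1) → (4, 1) → (4, 2) → (8, 2) → (8, 3) → (16, 3) → (16, 4) → (32, 4) → (32, 5)

Answer: 32, 5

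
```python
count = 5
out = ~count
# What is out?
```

Trace:
`count = 5` → count = 5
`out = ~count` → out = -6
So out = -6

Answer: -6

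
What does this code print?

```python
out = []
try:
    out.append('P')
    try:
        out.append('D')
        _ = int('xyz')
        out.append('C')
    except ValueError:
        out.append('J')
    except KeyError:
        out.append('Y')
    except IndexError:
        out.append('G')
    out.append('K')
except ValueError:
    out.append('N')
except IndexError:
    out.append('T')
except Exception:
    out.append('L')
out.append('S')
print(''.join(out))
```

Execution trace: 'P' (try body) → 'D' (inner try body) → 'J' (inner except ValueError) → 'K' (try body, no exception) → 'S' (after the try/except). Output: PDJKS

Answer: PDJKS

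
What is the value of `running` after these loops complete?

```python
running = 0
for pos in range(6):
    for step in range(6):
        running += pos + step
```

Sum of all pos+step for pos,step in 6x6
`running` takes the values: 0 → 1 → 3 → 6 → 10 → 15 → 16 → 18 → 21 → 25 → 30 → 36 → 38 → 41 → 45 → 50 → 56 → 63 → 66 → 70 → 75 → 81 → 88 → 96 → 100 → 105 → 111 → 118 → 126 → 135 → 140 → 146 → 153 → 161 → 170 → 180

Answer: 180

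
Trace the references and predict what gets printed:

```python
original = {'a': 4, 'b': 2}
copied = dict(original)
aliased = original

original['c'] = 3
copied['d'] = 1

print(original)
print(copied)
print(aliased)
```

Key concept: dict() creates copy, assignment creates alias.
Step by step:
`original = {'a': 4, 'b': 2}` → original = {'a': 4, 'b': 2}
`copied = dict(original)` → copied = {'a': 4, 'b': 2}
`aliased = original` → aliased = {'a': 4, 'b': 2} (same object as original)
`original['c'] = 3` → original = {'a': 4, 'b': 2, 'c': 3} (same object as aliased); aliased = {'a': 4, 'b': 2, 'c': 3} (same object as original)
`copied['d'] = 1` → copied = {'a': 4, 'b': 2, 'd': 1}
`print(original)` → prints {'a': 4, 'b': 2, 'c': 3}
`print(copied)` → prints {'a': 4, 'b': 2, 'd': 1}
`print(aliased)` → prints {'a': 4, 'b': 2, 'c': 3}

Answer:
{'a': 4, 'b': 2, 'c': 3}
{'a': 4, 'b': 2, 'd': 1}
{'a': 4, 'b': 2, 'c': 3}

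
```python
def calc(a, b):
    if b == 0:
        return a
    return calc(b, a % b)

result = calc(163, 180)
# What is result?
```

calc(163, 180) -> calc(180, 163) -> calc(163, 17) -> calc(17, 10) -> calc(10, 7) -> calc(7, 3) -> calc(3, 1) -> calc(1, 0) -> 1

Answer: 1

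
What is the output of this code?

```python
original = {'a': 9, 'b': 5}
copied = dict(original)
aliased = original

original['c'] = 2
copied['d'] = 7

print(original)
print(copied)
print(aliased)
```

Key concept: dict() creates copy, assignment creates alias.
Step by step:
`original = {'a': 9, 'b': 5}` → original = {'a': 9, 'b': 5}
`copied = dict(original)` → copied = {'a': 9, 'b': 5}
`aliased = original` → aliased = {'a': 9, 'b': 5} (same object as original)
`original['c'] = 2` → original = {'a': 9, 'b': 5, 'c': 2} (same object as aliased); aliased = {'a': 9, 'b': 5, 'c': 2} (same object as original)
`copied['d'] = 7` → copied = {'a': 9, 'b': 5, 'd': 7}
`print(original)` → prints {'a': 9, 'b': 5, 'c': 2}
`print(copied)` → prints {'a': 9, 'b': 5, 'd': 7}
`print(aliased)` → prints {'a': 9, 'b': 5, 'c': 2}

Answer:
{'a': 9, 'b': 5, 'c': 2}
{'a': 9, 'b': 5, 'd': 7}
{'a': 9, 'b': 5, 'c': 2}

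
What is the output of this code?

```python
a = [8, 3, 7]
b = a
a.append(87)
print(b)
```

Key concept: basic list aliasing.
Step by step:
`a = [8, 3, 7]` → a = [8, 3, 7]
`b = a` → b = [8, 3, 7] (same object as a)
`a.append(87)` → a = [8, 3, 7, 87] (same object as b); b = [8, 3, 7, 87] (same object as a)
`print(b)` → prints [8, 3, 7, 87]

Answer: [8, 3, 7, 87]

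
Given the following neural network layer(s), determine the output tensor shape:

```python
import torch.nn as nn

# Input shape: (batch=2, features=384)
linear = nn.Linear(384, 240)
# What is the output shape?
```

Input: (2, 384) -> Output: (2, 240)

Answer: (2, 240)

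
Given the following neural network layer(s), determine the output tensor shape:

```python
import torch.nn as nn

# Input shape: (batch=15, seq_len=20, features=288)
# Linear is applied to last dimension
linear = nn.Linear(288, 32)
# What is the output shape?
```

Input: (15, 20, 288) -> Output: (15, 20, 32)

Answer: (15, 20, 32)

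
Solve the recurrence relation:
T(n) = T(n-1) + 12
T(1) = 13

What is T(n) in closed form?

Unrolling: T(n) = T(1) + 12·(n-1) = 13 + 12(n-1) = 12n + 1.

Answer: T(n) = 12n + 1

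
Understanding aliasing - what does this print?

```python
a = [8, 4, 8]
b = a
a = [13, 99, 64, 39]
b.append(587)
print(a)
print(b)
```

Key concept: rebinding vs mutation: a is rebound to a new list, b still points at the original.
Step by step:
`a = [8, 4, 8]` → a = [8, 4, 8]
`b = a` → b = [8, 4, 8] (same object as a)
`a = [13, 99, 64, 39]` → a = [13, 99, 64, 39]
`b.append(587)` → b = [8, 4, 8, 587]
`print(a)` → prints [13, 99, 64, 39]
`print(b)` → prints [8, 4, 8, 587]

Answer:
[13, 99, 64, 39]
[8, 4, 8, 587]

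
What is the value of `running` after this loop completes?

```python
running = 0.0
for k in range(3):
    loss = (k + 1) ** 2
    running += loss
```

Sum of squared losses 1² + 2² + ... + 3²
`running` takes the values: 0.0 → 1.0 → 5.0 → 14.0

Answer: 14.0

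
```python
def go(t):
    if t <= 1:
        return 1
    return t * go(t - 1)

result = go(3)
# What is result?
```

go(3) = 3 * 2 * 1 = 6

Answer: 6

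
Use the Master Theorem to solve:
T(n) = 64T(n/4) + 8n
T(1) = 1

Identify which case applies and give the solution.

a=64, b=4, f(n)=8n. log_4(64) = 3. Since c=1 < 3, Case 1 applies: T(n) = Θ(n^log_b(a)) = O(n^3).

Answer: O(n^3) - Case 1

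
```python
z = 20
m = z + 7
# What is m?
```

Trace:
`z = 20` → z = 20
`m = z + 7` → m = 27
So m = 27

Answer: 27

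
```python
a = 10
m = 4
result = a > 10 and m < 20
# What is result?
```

Trace:
`a = 10` → a = 10
`m = 4` → m = 4
`result = a > 10 and m < 20` → result = False
So result = False

Answer: False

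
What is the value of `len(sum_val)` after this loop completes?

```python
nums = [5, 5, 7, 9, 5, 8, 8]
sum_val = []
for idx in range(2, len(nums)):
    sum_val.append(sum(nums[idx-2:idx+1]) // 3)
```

Number of 3-element averages
`sum_val` takes the values: [] → [5] → [5, 7] → [5, 7, 7] → [5, 7, 7, 7] → [5, 7, 7, 7, 7]
So `len(sum_val)` = 5

Answer: 5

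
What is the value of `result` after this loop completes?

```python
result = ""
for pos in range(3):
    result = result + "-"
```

Repeat '-' 3 times
`result` takes the values: "" → "-" → "--" → "---"

Answer: "---"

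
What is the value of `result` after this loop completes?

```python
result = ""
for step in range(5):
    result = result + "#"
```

Repeat '#' 5 times
`result` takes the values: "" → "#" → "##" → "###" → "####" → "#####"

Answer: "#####"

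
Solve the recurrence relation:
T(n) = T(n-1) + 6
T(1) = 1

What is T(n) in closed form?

Unrolling: T(n) = T(1) + 6·(n-1) = 1 + 6(n-1) = 6n - 5.

Answer: T(n) = 6n - 5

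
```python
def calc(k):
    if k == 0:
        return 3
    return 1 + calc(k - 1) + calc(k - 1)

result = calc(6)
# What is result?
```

calc(k) = 1 + 2·calc(k-1), calc(0)=3. Closed form: (3+1)·2^6 - 1 = 255.

Answer: 255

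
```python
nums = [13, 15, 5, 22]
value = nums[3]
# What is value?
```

Trace:
`nums = [13, 15, 5, 22]` → nums = [13, 15, 5, 22]
`value = nums[3]` → value = 22
So value = 22

Answer: 22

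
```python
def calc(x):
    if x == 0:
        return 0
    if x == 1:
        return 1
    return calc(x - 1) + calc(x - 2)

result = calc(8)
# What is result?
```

Build up from base cases: calc(0)=0, calc(1)=1, calc(2)=1, calc(3)=2, calc(4)=3, calc(5)=5, calc(6)=8, ..., calc(8)=21

Answer: 21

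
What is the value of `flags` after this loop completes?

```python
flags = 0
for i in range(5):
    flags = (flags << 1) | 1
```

Build 5 consecutive 1-bits: 0b11111
`flags` takes the values: 0 → 1 → 3 → 7 → 15 → 31

Answer: 31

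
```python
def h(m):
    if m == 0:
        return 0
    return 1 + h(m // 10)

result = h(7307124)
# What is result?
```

Count of digits of 7307124: 7

Answer: 7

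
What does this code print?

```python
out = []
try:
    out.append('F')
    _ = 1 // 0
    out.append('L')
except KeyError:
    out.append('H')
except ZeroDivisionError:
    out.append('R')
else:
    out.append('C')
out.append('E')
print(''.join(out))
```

Execution trace: 'F' (try body) → 'R' (except ZeroDivisionError) → 'E' (after the try/except). Output: FRE

Answer: FRE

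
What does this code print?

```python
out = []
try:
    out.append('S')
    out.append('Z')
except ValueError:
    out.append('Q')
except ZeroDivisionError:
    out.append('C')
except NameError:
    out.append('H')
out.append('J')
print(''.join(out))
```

Execution trace: 'S' (try body) → 'Z' (try body, no exception) → 'J' (after the try/except). Output: SZJ

Answer: SZJ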